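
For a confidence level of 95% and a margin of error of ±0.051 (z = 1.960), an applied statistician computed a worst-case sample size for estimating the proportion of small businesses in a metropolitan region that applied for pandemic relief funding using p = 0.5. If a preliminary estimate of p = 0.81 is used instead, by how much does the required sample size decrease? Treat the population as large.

Conservative (p = 0.5): n = 1.960² × 0.25 / 0.051² ≈ 369.24 → 370.
Using p = 0.81: p(1−p) = 0.1539, so n = 1.960² × 0.1539 / 0.051² ≈ 227.31 → 228.
Reduction: 370 − 228 = 142.

142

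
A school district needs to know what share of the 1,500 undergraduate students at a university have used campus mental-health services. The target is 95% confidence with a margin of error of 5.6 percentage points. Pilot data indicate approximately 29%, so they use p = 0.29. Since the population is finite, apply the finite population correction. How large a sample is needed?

For 95% confidence, z = 1.96.
Unadjusted: n₀ = 1.96² × 0.29 × 0.71 / 0.056² ≈ 252.23, so n₀ = 253.
Finite population correction with N = 1,500: n = n₀ / (1 + (n₀−1)/N) = 253 / (1 + 252/1500) = 253 / 1.1680 ≈ 216.61.
Rounding up, n = 217.

217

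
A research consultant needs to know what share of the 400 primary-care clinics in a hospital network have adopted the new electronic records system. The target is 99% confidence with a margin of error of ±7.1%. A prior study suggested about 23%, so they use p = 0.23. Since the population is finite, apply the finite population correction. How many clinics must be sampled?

For 99% confidence, z = 2.576.
Unadjusted: n₀ = 2.576² × 0.23 × 0.77 / 0.071² ≈ 233.13, so n₀ = 234.
Finite population correction with N = 400: n = n₀ / (1 + (n₀−1)/N) = 234 / (1 + 233/400) = 234 / 1.5825 ≈ 147.87.
Rounding up, n = 148.

148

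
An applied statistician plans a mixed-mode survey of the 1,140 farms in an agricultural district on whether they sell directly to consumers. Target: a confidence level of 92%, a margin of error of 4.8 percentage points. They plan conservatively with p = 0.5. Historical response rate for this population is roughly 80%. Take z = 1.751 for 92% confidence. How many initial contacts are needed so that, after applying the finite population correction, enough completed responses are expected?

Completed interviews needed (unadjusted): n₀ = 1.751² × 0.2500 / 0.048² ≈ 332.68 → 333.
FPC for N = 1,140: n = 333 / (1 + 332/1140) = 333 / 1.2912 ≈ 257.89 → 258.
At an 80% response rate, contacts needed = 258 / 0.80 ≈ 322.50 → 323.

323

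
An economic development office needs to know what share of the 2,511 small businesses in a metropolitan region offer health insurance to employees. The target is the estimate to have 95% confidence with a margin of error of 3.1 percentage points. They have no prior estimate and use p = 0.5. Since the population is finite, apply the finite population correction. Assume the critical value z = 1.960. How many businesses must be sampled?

716

Unadjusted: n₀ = 1.960² × 0.50 × 0.50 / 0.031² ≈ 999.38, so n₀ = 1000.
Finite population correction with N = 2,511: n = n₀ / (1 + (n₀−1)/N) = 1000 / (1 + 999/2511) = 1000 / 1.3978 ≈ 715.38.
Rounding up, n = 716.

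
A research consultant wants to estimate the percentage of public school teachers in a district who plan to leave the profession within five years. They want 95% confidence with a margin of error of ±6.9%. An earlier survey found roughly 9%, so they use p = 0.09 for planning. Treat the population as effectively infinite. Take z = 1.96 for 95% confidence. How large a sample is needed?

With p = 0.09, p(1−p) = 0.0819.
n = z²·p(1−p)/E² = 1.96² × 0.0819 / 0.069² = 3.8416 × 0.0819 / 0.004761 ≈ 66.08.
Rounding up gives n = 67.

67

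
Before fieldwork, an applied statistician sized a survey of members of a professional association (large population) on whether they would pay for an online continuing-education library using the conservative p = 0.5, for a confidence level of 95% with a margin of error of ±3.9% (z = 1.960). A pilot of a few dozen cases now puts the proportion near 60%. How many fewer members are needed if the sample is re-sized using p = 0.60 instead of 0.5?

Conservative (p = 0.5): n = 1.960² × 0.25 / 0.039² ≈ 631.43 → 632.
Using p = 0.60: p(1−p) = 0.2400, so n = 1.960² × 0.2400 / 0.039² ≈ 606.17 → 607.
Reduction: 632 − 607 = 25.

25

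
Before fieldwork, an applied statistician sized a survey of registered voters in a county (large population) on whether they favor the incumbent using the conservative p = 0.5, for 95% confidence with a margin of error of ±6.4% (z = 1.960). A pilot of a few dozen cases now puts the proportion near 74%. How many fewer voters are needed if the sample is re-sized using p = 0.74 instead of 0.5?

54

Conservative (p = 0.5): n = 1.960² × 0.25 / 0.064² ≈ 234.47 → 235.
Using p = 0.74: p(1−p) = 0.1924, so n = 1.960² × 0.1924 / 0.064² ≈ 180.45 → 181.
Reduction: 235 − 181 = 54.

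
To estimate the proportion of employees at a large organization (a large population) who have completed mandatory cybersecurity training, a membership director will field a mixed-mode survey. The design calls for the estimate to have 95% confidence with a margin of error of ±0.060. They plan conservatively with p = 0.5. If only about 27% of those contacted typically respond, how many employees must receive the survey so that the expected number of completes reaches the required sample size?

989

For 95% confidence, z = 1.960.
Completed interviews needed: n₀ = 1.960² × 0.2500 / 0.060² ≈ 266.78 → 267.
At a 27% response rate, contacts needed = 267 / 0.27 ≈ 988.89 → 989.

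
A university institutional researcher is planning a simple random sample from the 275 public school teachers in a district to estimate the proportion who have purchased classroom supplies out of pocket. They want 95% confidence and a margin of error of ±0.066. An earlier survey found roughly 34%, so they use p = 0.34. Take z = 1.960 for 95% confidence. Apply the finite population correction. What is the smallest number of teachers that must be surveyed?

116

Unadjusted: n₀ = 1.960² × 0.34 × 0.66 / 0.066² ≈ 197.90, so n₀ = 198.
Finite population correction with N = 275: n = n₀ / (1 + (n₀−1)/N) = 198 / (1 + 197/275) = 198 / 1.7164 ≈ 115.36.
Rounding up, n = 116.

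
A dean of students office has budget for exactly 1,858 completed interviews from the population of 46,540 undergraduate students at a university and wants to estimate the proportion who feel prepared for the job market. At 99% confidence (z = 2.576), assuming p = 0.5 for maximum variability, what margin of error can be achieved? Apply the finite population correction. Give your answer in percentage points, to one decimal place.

2.9

Finite-population factor: (N−n)/(N−1) = (46540−1858)/(46540−1) = 0.9601.
SE(p̂) = √[p(1−p)/n · (N−n)/(N−1)] = √[0.2500/1858 × 0.9601] = 0.01137.
E = z × SE = 2.576 × 0.01137 = 0.02928 ≈ 2.9 percentage points.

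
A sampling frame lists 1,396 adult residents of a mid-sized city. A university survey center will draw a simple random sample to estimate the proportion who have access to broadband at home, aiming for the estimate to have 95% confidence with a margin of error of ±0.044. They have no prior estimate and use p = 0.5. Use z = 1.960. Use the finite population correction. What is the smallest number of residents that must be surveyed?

367

Unadjusted: n₀ = 1.960² × 0.50 × 0.50 / 0.044² ≈ 496.07, so n₀ = 497.
Finite population correction with N = 1,396: n = n₀ / (1 + (n₀−1)/N) = 497 / (1 + 496/1396) = 497 / 1.3553 ≈ 366.71.
Rounding up, n = 367.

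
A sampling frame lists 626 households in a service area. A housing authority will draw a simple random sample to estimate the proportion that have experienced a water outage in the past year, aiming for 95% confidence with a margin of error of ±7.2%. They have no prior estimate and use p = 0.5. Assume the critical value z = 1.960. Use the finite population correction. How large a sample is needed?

Unadjusted: n₀ = 1.960² × 0.50 × 0.50 / 0.072² ≈ 185.26, so n₀ = 186.
Finite population correction with N = 626: n = n₀ / (1 + (n₀−1)/N) = 186 / (1 + 185/626) = 186 / 1.2955 ≈ 143.57.
Rounding up, n = 144.

144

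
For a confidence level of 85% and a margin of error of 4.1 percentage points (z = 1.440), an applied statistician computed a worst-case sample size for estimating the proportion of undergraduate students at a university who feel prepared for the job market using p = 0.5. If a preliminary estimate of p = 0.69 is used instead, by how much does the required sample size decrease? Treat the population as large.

45

Conservative (p = 0.5): n = 1.440² × 0.25 / 0.041² ≈ 308.39 → 309.
Using p = 0.69: p(1−p) = 0.2139, so n = 1.440² × 0.2139 / 0.041² ≈ 263.86 → 264.
Reduction: 309 − 264 = 45.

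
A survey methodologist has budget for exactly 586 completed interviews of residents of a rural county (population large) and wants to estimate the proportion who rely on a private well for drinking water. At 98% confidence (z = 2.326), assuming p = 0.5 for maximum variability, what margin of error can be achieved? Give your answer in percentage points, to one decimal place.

4.8

SE(p̂) = √[p(1−p)/n] = √[0.2500/586] = 0.02065.
E = z × SE = 2.326 × 0.02065 = 0.04804, or 4.8 percentage points.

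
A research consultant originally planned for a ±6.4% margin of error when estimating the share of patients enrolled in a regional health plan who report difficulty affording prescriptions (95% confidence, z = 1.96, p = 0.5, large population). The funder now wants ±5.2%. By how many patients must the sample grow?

121

At ±6.4%: n = 1.96² × 0.2500 / 0.064² ≈ 234.47 → 235.
At ±5.2%: n = 1.96² × 0.2500 / 0.052² ≈ 355.18 → 356.
Additional respondents: 356 − 235 = 121.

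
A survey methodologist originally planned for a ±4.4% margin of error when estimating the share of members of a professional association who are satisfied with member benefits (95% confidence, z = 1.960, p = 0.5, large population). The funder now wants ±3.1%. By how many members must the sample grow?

At ±4.4%: n = 1.960² × 0.2500 / 0.044² ≈ 496.07 → 497.
At ±3.1%: n = 1.960² × 0.2500 / 0.031² ≈ 999.38 → 1000.
Additional respondents: 1000 − 497 = 503.

503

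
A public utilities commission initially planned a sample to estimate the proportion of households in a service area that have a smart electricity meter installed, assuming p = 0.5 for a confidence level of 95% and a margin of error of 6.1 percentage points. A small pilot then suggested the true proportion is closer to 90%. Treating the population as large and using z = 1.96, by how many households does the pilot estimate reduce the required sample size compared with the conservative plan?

Conservative (p = 0.5): n = 1.96² × 0.25 / 0.061² ≈ 258.10 → 259.
Using p = 0.90: p(1−p) = 0.0900, so n = 1.96² × 0.0900 / 0.061² ≈ 92.92 → 93.
Reduction: 259 − 93 = 166.

166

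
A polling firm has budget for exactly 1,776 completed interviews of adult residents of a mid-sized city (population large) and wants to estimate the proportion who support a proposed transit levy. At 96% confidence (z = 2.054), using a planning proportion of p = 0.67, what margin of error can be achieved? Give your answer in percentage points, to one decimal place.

SE(p̂) = √[p(1−p)/n] = √[0.2211/1776] = 0.01116.
E = z × SE = 2.054 × 0.01116 = 0.02292, or 2.3 percentage points.

2.3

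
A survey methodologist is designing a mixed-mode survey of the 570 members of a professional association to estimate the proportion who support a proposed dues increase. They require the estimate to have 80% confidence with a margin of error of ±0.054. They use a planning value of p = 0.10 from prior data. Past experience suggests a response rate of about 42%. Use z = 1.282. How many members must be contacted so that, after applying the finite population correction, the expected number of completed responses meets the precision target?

Completed interviews needed (unadjusted): n₀ = 1.282² × 0.0900 / 0.054² ≈ 50.73 → 51.
FPC for N = 570: n = 51 / (1 + 50/570) = 51 / 1.0877 ≈ 46.89 → 47.
At a 42% response rate, contacts needed = 47 / 0.42 ≈ 111.90 → 112.

112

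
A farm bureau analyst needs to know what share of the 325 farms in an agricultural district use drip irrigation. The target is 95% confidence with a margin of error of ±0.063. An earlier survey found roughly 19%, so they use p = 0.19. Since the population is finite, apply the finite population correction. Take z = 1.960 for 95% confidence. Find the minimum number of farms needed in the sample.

Unadjusted: n₀ = 1.960² × 0.19 × 0.81 / 0.063² ≈ 148.96, so n₀ = 149.
Finite population correction with N = 325: n = n₀ / (1 + (n₀−1)/N) = 149 / (1 + 148/325) = 149 / 1.4554 ≈ 102.38.
Rounding up, n = 103.

103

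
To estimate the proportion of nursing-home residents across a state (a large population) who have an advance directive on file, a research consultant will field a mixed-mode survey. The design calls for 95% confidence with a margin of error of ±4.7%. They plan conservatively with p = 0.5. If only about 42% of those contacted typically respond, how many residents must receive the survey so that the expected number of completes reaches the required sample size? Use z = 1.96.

Completed interviews needed: n₀ = 1.96² × 0.2500 / 0.047² ≈ 434.77 → 435.
At a 42% response rate, contacts needed = 435 / 0.42 ≈ 1035.71 → 1036.

1036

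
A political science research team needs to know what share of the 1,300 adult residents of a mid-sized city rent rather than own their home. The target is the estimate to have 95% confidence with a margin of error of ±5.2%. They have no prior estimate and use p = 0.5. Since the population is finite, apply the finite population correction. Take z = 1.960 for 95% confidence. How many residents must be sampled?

Unadjusted: n₀ = 1.960² × 0.50 × 0.50 / 0.052² ≈ 355.18, so n₀ = 356.
Finite population correction with N = 1,300: n = n₀ / (1 + (n₀−1)/N) = 356 / (1 + 355/1300) = 356 / 1.2731 ≈ 279.64.
Rounding up, n = 280.

280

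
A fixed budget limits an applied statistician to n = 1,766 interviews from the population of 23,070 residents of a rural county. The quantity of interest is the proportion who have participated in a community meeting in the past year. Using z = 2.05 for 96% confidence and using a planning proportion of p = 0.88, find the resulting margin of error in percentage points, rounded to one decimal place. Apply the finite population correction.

Finite-population factor: (N−n)/(N−1) = (23070−1766)/(23070−1) = 0.9235.
SE(p̂) = √[p(1−p)/n · (N−n)/(N−1)] = √[0.1056/1766 × 0.9235] = 0.00743.
E = z × SE = 2.05 × 0.00743 = 0.01523 ≈ 1.5 percentage points.

1.5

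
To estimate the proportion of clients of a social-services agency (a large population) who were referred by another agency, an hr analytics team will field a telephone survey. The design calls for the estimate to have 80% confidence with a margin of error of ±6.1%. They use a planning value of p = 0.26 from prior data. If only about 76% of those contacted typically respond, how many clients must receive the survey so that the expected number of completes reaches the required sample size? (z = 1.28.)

112

Completed interviews needed: n₀ = 1.28² × 0.1924 / 0.061² ≈ 84.72 → 85.
At a 76% response rate, contacts needed = 85 / 0.76 ≈ 111.84 → 112.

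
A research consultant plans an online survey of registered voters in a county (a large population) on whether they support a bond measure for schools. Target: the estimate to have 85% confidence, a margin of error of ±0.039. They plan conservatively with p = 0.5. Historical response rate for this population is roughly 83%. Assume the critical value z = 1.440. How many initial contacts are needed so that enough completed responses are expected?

411

Completed interviews needed: n₀ = 1.440² × 0.2500 / 0.039² ≈ 340.83 → 341.
At an 83% response rate, contacts needed = 341 / 0.83 ≈ 410.84 → 411.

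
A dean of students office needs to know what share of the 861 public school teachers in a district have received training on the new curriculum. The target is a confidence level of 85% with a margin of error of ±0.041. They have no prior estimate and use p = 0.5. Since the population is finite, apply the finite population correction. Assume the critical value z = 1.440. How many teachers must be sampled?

228

Unadjusted: n₀ = 1.440² × 0.50 × 0.50 / 0.041² ≈ 308.39, so n₀ = 309.
Finite population correction with N = 861: n = n₀ / (1 + (n₀−1)/N) = 309 / (1 + 308/861) = 309 / 1.3577 ≈ 227.59.
Rounding up, n = 228.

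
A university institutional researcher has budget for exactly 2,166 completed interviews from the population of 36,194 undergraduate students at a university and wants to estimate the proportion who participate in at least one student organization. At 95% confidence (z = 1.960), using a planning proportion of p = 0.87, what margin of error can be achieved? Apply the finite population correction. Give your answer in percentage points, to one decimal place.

Finite-population factor: (N−n)/(N−1) = (36194−2166)/(36194−1) = 0.9402.
SE(p̂) = √[p(1−p)/n · (N−n)/(N−1)] = √[0.1131/2166 × 0.9402] = 0.00701.
E = z × SE = 1.960 × 0.00701 = 0.01373 ≈ 1.4 percentage points.

1.4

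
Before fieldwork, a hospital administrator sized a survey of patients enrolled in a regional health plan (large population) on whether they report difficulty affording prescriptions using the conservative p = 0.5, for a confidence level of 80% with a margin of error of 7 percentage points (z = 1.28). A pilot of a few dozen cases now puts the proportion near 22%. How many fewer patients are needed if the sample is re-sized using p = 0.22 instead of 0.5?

Conservative (p = 0.5): n = 1.28² × 0.25 / 0.070² ≈ 83.59 → 84.
Using p = 0.22: p(1−p) = 0.1716, so n = 1.28² × 0.1716 / 0.070² ≈ 57.38 → 58.
Reduction: 84 − 58 = 26.

26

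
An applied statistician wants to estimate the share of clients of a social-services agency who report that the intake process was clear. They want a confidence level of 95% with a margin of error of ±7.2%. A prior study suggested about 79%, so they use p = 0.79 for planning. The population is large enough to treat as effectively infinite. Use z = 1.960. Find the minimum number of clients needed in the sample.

123

With p = 0.79, p(1−p) = 0.1659.
n = z²·p(1−p)/E² = 1.960² × 0.1659 / 0.072² = 3.8416 × 0.1659 / 0.005184 ≈ 122.94.
Rounding up gives n = 123.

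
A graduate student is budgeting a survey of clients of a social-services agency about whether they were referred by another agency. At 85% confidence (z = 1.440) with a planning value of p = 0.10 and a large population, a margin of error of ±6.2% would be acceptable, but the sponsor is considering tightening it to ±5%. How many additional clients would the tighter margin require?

At ±6.2%: n = 1.440² × 0.0900 / 0.062² ≈ 48.55 → 49.
At ±5%: n = 1.440² × 0.0900 / 0.050² ≈ 74.65 → 75.
Additional respondents: 75 − 49 = 26.

26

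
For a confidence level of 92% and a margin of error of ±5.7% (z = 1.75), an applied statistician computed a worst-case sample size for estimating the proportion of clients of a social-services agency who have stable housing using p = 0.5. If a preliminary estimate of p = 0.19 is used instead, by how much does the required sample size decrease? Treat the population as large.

Conservative (p = 0.5): n = 1.75² × 0.25 / 0.057² ≈ 235.65 → 236.
Using p = 0.19: p(1−p) = 0.1539, so n = 1.75² × 0.1539 / 0.057² ≈ 145.07 → 146.
Reduction: 236 − 146 = 90.

90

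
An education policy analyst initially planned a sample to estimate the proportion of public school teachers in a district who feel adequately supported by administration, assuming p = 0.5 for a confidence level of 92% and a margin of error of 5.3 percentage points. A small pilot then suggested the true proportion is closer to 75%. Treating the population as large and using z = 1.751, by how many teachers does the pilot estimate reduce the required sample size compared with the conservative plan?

68

Conservative (p = 0.5): n = 1.751² × 0.25 / 0.053² ≈ 272.87 → 273.
Using p = 0.75: p(1−p) = 0.1875, so n = 1.751² × 0.1875 / 0.053² ≈ 204.65 → 205.
Reduction: 273 − 205 = 68.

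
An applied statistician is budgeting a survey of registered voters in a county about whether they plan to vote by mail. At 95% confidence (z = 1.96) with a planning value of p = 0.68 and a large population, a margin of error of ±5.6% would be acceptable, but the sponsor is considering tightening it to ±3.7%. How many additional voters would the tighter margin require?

344

At ±5.6%: n = 1.96² × 0.2176 / 0.056² ≈ 266.56 → 267.
At ±3.7%: n = 1.96² × 0.2176 / 0.037² ≈ 610.62 → 611.
Additional respondents: 611 − 267 = 344.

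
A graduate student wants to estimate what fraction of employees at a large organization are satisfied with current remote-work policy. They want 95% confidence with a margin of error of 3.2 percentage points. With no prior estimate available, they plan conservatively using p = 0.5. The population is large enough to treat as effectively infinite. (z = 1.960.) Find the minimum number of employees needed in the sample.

With p = 0.5, p(1−p) = 0.25.
n = z²·p(1−p)/E² = 1.960² × 0.2500 / 0.032² = 3.8416 × 0.2500 / 0.001024 ≈ 937.89.
Rounding up gives n = 938.

938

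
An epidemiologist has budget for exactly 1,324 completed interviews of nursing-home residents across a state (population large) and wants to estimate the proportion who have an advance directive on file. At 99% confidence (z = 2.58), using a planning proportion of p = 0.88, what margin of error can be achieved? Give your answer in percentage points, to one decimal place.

SE(p̂) = √[p(1−p)/n] = √[0.1056/1324] = 0.00893.
E = z × SE = 2.58 × 0.00893 = 0.02304, or 2.3 percentage points.

2.3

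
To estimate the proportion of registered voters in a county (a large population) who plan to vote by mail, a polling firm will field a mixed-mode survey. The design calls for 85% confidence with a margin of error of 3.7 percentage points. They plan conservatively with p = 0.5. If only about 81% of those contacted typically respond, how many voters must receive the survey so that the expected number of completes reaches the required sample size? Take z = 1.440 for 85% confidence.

Completed interviews needed: n₀ = 1.440² × 0.2500 / 0.037² ≈ 378.67 → 379.
At an 81% response rate, contacts needed = 379 / 0.81 ≈ 467.90 → 468.

468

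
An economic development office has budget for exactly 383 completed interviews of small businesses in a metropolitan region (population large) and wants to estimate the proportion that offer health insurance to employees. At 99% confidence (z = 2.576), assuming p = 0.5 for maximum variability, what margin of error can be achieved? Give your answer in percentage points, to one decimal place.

SE(p̂) = √[p(1−p)/n] = √[0.2500/383] = 0.02555.
E = z × SE = 2.576 × 0.02555 = 0.06581, or 6.6 percentage points.

6.6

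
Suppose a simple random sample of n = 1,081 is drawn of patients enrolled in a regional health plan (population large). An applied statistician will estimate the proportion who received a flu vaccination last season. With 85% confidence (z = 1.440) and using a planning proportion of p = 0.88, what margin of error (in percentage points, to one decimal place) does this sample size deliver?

1.4

SE(p̂) = √[p(1−p)/n] = √[0.1056/1081] = 0.00988.
E = z × SE = 1.440 × 0.00988 = 0.01423, or 1.4 percentage points.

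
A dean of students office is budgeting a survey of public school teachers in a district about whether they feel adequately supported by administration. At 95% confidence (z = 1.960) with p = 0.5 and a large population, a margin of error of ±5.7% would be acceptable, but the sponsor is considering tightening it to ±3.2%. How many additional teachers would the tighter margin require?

642

At ±5.7%: n = 1.960² × 0.2500 / 0.057² ≈ 295.60 → 296.
At ±3.2%: n = 1.960² × 0.2500 / 0.032² ≈ 937.89 → 938.
Additional respondents: 938 − 296 = 642.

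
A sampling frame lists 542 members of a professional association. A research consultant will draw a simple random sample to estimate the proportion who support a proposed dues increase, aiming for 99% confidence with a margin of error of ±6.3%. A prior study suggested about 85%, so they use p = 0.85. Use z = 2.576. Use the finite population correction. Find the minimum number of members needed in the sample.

Unadjusted: n₀ = 2.576² × 0.85 × 0.15 / 0.063² ≈ 213.17, so n₀ = 214.
Finite population correction with N = 542: n = n₀ / (1 + (n₀−1)/N) = 214 / (1 + 213/542) = 214 / 1.3930 ≈ 153.63.
Rounding up, n = 154.

154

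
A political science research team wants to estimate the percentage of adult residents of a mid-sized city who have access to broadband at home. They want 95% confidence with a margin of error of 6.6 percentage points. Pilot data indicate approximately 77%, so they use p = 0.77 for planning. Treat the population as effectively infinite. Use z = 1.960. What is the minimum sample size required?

With p = 0.77, p(1−p) = 0.1771.
n = z²·p(1−p)/E² = 1.960² × 0.1771 / 0.066² = 3.8416 × 0.1771 / 0.004356 ≈ 156.19.
Rounding up gives n = 157.

157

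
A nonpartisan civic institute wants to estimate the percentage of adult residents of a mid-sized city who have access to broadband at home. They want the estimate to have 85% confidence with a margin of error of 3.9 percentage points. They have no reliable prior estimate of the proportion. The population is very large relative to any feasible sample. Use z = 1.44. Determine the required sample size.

341

With no prior estimate, use p = 0.5, giving p(1−p) = 0.25.
n = z²·p(1−p)/E² = 1.44² × 0.2500 / 0.039² = 2.0736 × 0.2500 / 0.001521 ≈ 340.83.
Rounding up gives n = 341.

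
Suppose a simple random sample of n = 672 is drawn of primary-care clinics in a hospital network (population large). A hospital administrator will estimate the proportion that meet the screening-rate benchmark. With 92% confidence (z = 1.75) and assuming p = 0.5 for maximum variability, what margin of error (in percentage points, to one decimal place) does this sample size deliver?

3.4

SE(p̂) = √[p(1−p)/n] = √[0.2500/672] = 0.01929.
E = z × SE = 1.75 × 0.01929 = 0.03375, or 3.4 percentage points.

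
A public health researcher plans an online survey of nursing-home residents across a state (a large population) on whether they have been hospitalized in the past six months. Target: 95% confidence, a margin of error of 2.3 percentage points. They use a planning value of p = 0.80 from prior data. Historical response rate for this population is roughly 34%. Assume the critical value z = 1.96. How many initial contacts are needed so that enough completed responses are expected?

Completed interviews needed: n₀ = 1.96² × 0.1600 / 0.023² ≈ 1161.92 → 1162.
At a 34% response rate, contacts needed = 1162 / 0.34 ≈ 3417.65 → 3418.

3418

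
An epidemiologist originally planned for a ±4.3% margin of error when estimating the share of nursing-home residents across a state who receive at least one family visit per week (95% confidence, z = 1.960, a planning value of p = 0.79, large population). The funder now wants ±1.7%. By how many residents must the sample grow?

1861

At ±4.3%: n = 1.960² × 0.1659 / 0.043² ≈ 344.68 → 345.
At ±1.7%: n = 1.960² × 0.1659 / 0.017² ≈ 2205.26 → 2206.
Additional respondents: 2206 − 345 = 1861.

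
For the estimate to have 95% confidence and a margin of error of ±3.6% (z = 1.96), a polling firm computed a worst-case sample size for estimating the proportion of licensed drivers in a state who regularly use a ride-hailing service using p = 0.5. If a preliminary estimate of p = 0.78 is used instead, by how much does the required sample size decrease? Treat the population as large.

233

Conservative (p = 0.5): n = 1.96² × 0.25 / 0.036² ≈ 741.05 → 742.
Using p = 0.78: p(1−p) = 0.1716, so n = 1.96² × 0.1716 / 0.036² ≈ 508.66 → 509.
Reduction: 742 − 509 = 233.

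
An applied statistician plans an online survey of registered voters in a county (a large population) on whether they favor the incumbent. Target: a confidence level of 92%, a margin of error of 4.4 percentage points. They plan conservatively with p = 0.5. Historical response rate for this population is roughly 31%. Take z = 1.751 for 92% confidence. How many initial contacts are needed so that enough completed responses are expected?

Completed interviews needed: n₀ = 1.751² × 0.2500 / 0.044² ≈ 395.92 → 396.
At a 31% response rate, contacts needed = 396 / 0.31 ≈ 1277.42 → 1278.

1278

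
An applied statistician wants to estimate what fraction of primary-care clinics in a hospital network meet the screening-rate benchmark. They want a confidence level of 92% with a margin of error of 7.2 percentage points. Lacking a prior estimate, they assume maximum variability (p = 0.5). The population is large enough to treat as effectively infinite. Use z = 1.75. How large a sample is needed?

With p = 0.5, p(1−p) = 0.25.
n = z²·p(1−p)/E² = 1.75² × 0.2500 / 0.072² = 3.0625 × 0.2500 / 0.005184 ≈ 147.69.
Rounding up gives n = 148.

148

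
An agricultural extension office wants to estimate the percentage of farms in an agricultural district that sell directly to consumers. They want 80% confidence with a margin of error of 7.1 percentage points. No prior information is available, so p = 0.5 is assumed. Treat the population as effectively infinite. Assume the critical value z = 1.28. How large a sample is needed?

82

With p = 0.5, p(1−p) = 0.25.
n = z²·p(1−p)/E² = 1.28² × 0.2500 / 0.071² = 1.6384 × 0.2500 / 0.005041 ≈ 81.25.
Rounding up gives n = 82.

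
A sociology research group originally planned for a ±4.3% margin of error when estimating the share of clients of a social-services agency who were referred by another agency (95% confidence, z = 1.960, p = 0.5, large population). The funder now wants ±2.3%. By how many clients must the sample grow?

At ±4.3%: n = 1.960² × 0.2500 / 0.043² ≈ 519.42 → 520.
At ±2.3%: n = 1.960² × 0.2500 / 0.023² ≈ 1815.50 → 1816.
Additional respondents: 1816 − 520 = 1296.

1296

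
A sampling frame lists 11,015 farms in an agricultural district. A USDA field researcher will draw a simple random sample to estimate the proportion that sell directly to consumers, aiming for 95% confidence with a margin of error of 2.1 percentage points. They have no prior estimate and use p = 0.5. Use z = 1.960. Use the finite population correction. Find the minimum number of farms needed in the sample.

1819

Unadjusted: n₀ = 1.960² × 0.50 × 0.50 / 0.021² ≈ 2177.78, so n₀ = 2178.
Finite population correction with N = 11,015: n = n₀ / (1 + (n₀−1)/N) = 2178 / (1 + 2177/11015) = 2178 / 1.1976 ≈ 1818.58.
Rounding up, n = 1819.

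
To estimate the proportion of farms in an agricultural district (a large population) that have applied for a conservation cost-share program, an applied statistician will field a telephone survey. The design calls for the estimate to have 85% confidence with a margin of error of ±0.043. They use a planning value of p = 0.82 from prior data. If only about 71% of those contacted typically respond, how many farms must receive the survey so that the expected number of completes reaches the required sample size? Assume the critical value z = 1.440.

Completed interviews needed: n₀ = 1.440² × 0.1476 / 0.043² ≈ 165.53 → 166.
At a 71% response rate, contacts needed = 166 / 0.71 ≈ 233.80 → 234.

234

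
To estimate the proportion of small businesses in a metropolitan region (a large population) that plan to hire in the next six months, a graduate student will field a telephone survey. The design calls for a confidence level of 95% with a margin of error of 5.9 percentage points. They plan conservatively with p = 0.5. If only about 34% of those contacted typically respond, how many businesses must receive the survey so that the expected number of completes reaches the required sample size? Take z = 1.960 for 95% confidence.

Completed interviews needed: n₀ = 1.960² × 0.2500 / 0.059² ≈ 275.90 → 276.
At a 34% response rate, contacts needed = 276 / 0.34 ≈ 811.76 → 812.

812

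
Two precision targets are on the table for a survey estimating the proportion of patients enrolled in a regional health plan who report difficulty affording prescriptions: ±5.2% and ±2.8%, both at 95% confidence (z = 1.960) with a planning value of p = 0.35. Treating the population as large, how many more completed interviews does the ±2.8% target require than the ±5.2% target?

At ±5.2%: n = 1.960² × 0.2275 / 0.052² ≈ 323.21 → 324.
At ±2.8%: n = 1.960² × 0.2275 / 0.028² ≈ 1114.75 → 1115.
Additional respondents: 1115 − 324 = 791.

791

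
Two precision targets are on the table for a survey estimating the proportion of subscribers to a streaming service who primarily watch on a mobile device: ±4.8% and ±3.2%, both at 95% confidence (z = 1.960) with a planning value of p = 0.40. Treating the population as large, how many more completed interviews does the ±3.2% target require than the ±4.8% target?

500

At ±4.8%: n = 1.960² × 0.2400 / 0.048² ≈ 400.17 → 401.
At ±3.2%: n = 1.960² × 0.2400 / 0.032² ≈ 900.38 → 901.
Additional respondents: 901 − 401 = 500.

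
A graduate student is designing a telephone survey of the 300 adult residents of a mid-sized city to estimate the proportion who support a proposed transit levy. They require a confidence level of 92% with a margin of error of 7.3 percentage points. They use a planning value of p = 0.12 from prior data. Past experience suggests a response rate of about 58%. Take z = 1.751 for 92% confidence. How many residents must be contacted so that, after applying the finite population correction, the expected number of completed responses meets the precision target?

88

Completed interviews needed (unadjusted): n₀ = 1.751² × 0.1056 / 0.073² ≈ 60.76 → 61.
FPC for N = 300: n = 61 / (1 + 60/300) = 61 / 1.2000 ≈ 50.83 → 51.
At a 58% response rate, contacts needed = 51 / 0.58 ≈ 87.93 → 88.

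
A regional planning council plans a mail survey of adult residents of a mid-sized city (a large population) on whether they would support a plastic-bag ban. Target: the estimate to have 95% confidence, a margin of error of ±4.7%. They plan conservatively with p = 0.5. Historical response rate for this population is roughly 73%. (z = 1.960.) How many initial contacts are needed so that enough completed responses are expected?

Completed interviews needed: n₀ = 1.960² × 0.2500 / 0.047² ≈ 434.77 → 435.
At a 73% response rate, contacts needed = 435 / 0.73 ≈ 595.89 → 596.

596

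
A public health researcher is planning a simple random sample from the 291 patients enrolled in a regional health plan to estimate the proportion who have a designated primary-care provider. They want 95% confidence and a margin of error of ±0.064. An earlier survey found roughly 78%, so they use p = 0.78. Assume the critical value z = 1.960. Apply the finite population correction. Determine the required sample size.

104

Unadjusted: n₀ = 1.960² × 0.78 × 0.22 / 0.064² ≈ 160.94, so n₀ = 161.
Finite population correction with N = 291: n = n₀ / (1 + (n₀−1)/N) = 161 / (1 + 160/291) = 161 / 1.5498 ≈ 103.88.
Rounding up, n = 104.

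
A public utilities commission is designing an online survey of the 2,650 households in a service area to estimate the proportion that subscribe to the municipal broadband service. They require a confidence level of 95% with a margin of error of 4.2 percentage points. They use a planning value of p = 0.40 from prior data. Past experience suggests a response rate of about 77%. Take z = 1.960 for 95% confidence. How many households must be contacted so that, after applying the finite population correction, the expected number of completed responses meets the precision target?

568

Completed interviews needed (unadjusted): n₀ = 1.960² × 0.2400 / 0.042² ≈ 522.67 → 523.
FPC for N = 2,650: n = 523 / (1 + 522/2650) = 523 / 1.1970 ≈ 436.93 → 437.
At a 77% response rate, contacts needed = 437 / 0.77 ≈ 567.53 → 568.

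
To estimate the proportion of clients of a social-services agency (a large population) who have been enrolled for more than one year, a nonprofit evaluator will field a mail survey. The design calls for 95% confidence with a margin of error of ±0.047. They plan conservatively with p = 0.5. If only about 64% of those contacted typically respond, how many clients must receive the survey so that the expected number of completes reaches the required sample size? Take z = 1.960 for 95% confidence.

Completed interviews needed: n₀ = 1.960² × 0.2500 / 0.047² ≈ 434.77 → 435.
At a 64% response rate, contacts needed = 435 / 0.64 ≈ 679.69 → 680.

680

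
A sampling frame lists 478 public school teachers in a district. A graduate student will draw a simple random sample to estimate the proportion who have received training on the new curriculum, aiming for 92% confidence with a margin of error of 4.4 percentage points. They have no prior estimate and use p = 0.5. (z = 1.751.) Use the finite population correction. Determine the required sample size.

217

Unadjusted: n₀ = 1.751² × 0.50 × 0.50 / 0.044² ≈ 395.92, so n₀ = 396.
Finite population correction with N = 478: n = n₀ / (1 + (n₀−1)/N) = 396 / (1 + 395/478) = 396 / 1.8264 ≈ 216.82.
Rounding up, n = 217.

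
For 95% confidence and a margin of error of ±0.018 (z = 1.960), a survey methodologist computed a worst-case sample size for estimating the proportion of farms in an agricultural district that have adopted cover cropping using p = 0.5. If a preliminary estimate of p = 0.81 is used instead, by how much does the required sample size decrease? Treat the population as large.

1140

Conservative (p = 0.5): n = 1.960² × 0.25 / 0.018² ≈ 2964.20 → 2965.
Using p = 0.81: p(1−p) = 0.1539, so n = 1.960² × 0.1539 / 0.018² ≈ 1824.76 → 1825.
Reduction: 2965 − 1825 = 1140.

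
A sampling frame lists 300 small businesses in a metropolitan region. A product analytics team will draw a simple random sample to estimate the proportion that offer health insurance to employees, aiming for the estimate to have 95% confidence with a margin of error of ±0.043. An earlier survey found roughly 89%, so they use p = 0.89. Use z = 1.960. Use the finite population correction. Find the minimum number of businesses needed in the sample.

122

Unadjusted: n₀ = 1.960² × 0.89 × 0.11 / 0.043² ≈ 203.40, so n₀ = 204.
Finite population correction with N = 300: n = n₀ / (1 + (n₀−1)/N) = 204 / (1 + 203/300) = 204 / 1.6767 ≈ 121.67.
Rounding up, n = 122.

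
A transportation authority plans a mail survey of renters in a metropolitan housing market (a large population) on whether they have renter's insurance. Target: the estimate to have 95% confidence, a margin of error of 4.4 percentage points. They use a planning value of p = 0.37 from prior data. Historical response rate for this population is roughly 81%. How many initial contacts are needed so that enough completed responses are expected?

572

For 95% confidence, z = 1.960.
Completed interviews needed: n₀ = 1.960² × 0.2331 / 0.044² ≈ 462.54 → 463.
At an 81% response rate, contacts needed = 463 / 0.81 ≈ 571.60 → 572.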